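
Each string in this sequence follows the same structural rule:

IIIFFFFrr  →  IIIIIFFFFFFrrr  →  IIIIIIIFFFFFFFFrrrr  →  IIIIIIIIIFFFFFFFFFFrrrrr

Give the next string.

Each string has the form I^{2n-1} F^{2n} r^{n}, where the shown terms are n = 2, 3, 4, 5.
Setting n = 6 gives 11, 12, 6 characters in each block.

IIIIIIIIIIIFFFFFFFFFFFFrrrrrr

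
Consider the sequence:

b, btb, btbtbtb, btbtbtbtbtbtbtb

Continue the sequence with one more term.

Each string is two copies of the previous one joined by 't'.
One more doubling of btbtbtbtbtbtbtb gives the answer.

btbtbtbtbtbtbtbtbtbtbtbtbtbtbtb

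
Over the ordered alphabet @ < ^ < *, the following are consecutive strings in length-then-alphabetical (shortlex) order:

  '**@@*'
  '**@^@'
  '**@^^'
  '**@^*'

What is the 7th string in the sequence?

**@**

Stepping forward 3 times from **@^*: **@^* → **@*@ → **@*^, then the target.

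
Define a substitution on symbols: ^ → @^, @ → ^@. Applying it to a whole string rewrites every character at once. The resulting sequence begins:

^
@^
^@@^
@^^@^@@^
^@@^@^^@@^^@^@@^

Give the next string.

Rewriting the 16 symbols of ^@@^@^^@@^^@^@@^ one by one yields @^ ^@ ^@ @^ ^@ @^ @^ ^@ ^@ @^ @^ ^@ @^ ^@ ^@ @^; concatenated:

@^^@^@@^^@@^@^^@^@@^@^^@@^^@^@@^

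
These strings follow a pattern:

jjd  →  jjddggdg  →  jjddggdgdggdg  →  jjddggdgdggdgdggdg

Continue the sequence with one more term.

Every step adds dggdg to the end: s(k+1) = s(k)·dggdg.
Applying this once more to jjddggdgdggdgdggdg:

jjddggdgdggdgdggdgdggdg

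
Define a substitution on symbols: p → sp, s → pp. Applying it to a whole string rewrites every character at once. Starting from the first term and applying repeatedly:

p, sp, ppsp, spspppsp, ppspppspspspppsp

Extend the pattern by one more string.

spspppspspspppspppspppspspspppsp

Applying the rule to each of the 16 symbols of ppspppspspspppsp gives the pieces sp sp pp sp sp sp pp sp pp sp pp sp sp sp pp sp, which concatenate to the answer.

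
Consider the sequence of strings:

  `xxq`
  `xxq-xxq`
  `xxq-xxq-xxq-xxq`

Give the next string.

xxq-xxq-xxq-xxq-xxq-xxq-xxq-xxq

Each string is two copies of the previous one joined by '-'.
So the next term is two copies of xxq-xxq-xxq-xxq with '-' between the halves.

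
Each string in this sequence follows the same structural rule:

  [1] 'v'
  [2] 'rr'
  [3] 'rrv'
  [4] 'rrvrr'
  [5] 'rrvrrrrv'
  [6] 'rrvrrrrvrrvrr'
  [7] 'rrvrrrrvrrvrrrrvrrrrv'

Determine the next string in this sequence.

Each term (from the third on) is the previous term followed by the one before it: term 3 = rr·v = rrv.
So term 8 is rrvrrrrvrrvrrrrvrrrrv·rrvrrrrvrrvrr.

rrvrrrrvrrvrrrrvrrrrvrrvrrrrvrrvrr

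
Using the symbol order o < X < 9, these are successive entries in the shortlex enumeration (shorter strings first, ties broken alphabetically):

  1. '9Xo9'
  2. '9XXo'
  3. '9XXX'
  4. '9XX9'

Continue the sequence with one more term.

9X9o

The successor of 9XX9 increments the rightmost position that isn't already 9 and resets every position after it to o.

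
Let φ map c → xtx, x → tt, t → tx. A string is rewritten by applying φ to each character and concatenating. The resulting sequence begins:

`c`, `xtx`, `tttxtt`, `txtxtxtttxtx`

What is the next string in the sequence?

Rewriting each symbol of txtxtxtttxtx: t→tx, x→tt, t→tx, x→tt, t→tx, x→tt, t→tx, t→tx, t→tx, x→tt, t→tx, x→tt, which concatenates to tx tt tx tt tx tt tx tx tx tt tx tt.

txtttxtttxtttxtxtxtttxtt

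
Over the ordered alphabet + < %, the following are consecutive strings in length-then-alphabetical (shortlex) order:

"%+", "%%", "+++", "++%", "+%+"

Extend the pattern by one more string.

Find the rightmost character of +%+ below %, bump it to the next letter, and reset everything to its right to +.

+%%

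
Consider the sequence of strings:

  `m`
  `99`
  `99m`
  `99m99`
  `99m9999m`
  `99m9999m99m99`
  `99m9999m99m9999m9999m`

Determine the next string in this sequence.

99m9999m99m9999m9999m99m9999m99m99

From term 3 onward, concatenate the last term with the second-to-last: 99·m = 99m, 99m·99 = 99m99, …
Continuing: 99m9999m99m9999m9999m · 99m9999m99m99 gives term 8.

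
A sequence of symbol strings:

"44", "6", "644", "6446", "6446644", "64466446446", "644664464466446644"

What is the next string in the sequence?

64466446446644664464466446446

This is a Fibonacci-style word recurrence s(k) = s(k−1)·s(k−2): e.g. 6·44 = 644.
The next term joins 644664464466446644 and 64466446446.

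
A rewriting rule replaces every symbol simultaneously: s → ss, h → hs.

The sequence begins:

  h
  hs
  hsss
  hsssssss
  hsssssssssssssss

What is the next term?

hsssssssssssssssssssssssssssssss

Applying the rule to each of the 16 symbols of hsssssssssssssss gives the pieces hs ss ss ss ss ss ss ss ss ss ss ss ss ss ss ss, which concatenate to the answer.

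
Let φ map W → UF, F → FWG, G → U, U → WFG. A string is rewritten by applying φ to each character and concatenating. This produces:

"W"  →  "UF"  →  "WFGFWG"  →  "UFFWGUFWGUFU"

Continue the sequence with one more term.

WFGFWGFWGUFUWFGFWGUFUWFGFWGWFG

Apply φ to UFFWGUFWGUFU symbol by symbol: U→WFG, F→FWG, F→FWG, W→UF, G→U, U→WFG, F→FWG, W→UF, G→U, U→WFG, F→FWG, U→WFG; joined: WFG FWG FWG UF U WFG FWG UF U WFG FWG WFG.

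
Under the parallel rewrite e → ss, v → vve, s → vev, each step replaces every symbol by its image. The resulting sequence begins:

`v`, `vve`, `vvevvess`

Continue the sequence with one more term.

vvevvessvvevvessvevvev

Expanding vvevvess: v→vve, v→vve, e→ss, v→vve, v→vve, e→ss, s→vev, s→vev. Concatenated: vve vve ss vve vve ss vev vev.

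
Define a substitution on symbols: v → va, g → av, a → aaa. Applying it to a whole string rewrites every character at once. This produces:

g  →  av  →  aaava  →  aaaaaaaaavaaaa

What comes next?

aaaaaaaaaaaaaaaaaaaaaaaaaaavaaaaaaaaaaaaa

φ(aaaaaaaaavaaaa) expands symbol-by-symbol to aaa aaa aaa aaa aaa aaa aaa aaa aaa va aaa aaa aaa aaa; joining the 14 pieces gives the next term.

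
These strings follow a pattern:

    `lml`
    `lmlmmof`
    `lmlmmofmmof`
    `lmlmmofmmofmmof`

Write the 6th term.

The strings grow by a fixed suffix mmof each time.
From lmlmmofmmofmmof, 2 further steps: lmlmmofmmofmmof → lmlmmofmmofmmofmmof → (answer).

lmlmmofmmofmmofmmofmmof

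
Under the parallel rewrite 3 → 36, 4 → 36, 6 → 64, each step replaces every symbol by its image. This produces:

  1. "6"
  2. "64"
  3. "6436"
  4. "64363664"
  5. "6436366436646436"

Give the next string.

Rewriting the 16 symbols of 6436366436646436 one by one yields 64 36 36 64 36 64 64 36 36 64 64 36 64 36 36 64; concatenated:

64363664366464363664643664363664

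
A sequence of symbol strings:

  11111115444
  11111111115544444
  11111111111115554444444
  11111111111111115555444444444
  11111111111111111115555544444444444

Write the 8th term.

11111111111111111111111111115555555544444444444444444

Each string has the form 1^{3n+1} 5^{n-1} 4^{2n-1}, where the shown terms are n = 2, 3, 4, 5, 6.
For term 8, n = 9, so the run lengths are 28, 8, 17.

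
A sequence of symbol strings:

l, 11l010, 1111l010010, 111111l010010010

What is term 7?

111111111111l010010010010010010

Every step adds 11 to the front and 010 to the end of the previous string.
From 111111l010010010, 3 further steps: 111111l010010010 → 11111111l010010010010 → 1111111111l010010010010010 → (answer).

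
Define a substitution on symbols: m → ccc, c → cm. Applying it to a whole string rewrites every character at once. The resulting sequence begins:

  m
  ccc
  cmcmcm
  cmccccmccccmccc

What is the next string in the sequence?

Rewriting the 15 symbols of cmccccmccccmccc one by one yields cm ccc cm cm cm cm ccc cm cm cm cm ccc cm cm cm; concatenated:

cmccccmcmcmcmccccmcmcmcmccccmcmcm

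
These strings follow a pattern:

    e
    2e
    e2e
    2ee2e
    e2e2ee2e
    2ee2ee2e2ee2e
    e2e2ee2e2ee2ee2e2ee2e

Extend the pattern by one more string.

2ee2ee2e2ee2ee2e2ee2e2ee2ee2e2ee2e

Each term (from the third on) is the two preceding terms concatenated in order: term 3 = e·2e = e2e.
The next term joins 2ee2ee2e2ee2e and e2e2ee2e2ee2ee2e2ee2e.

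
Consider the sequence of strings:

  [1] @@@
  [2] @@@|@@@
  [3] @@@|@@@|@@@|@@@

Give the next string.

@@@|@@@|@@@|@@@|@@@|@@@|@@@|@@@

Every step duplicates the string with '|' between the halves.
So the next term is two copies of @@@|@@@|@@@|@@@ with '|' between the halves.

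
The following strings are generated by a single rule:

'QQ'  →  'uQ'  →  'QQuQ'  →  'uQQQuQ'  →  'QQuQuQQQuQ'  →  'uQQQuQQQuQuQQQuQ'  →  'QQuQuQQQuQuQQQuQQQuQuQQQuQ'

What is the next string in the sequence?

This is a Fibonacci-style word recurrence s(k) = s(k−2)·s(k−1): e.g. QQ·uQ = QQuQ.
Continuing: uQQQuQQQuQuQQQuQ · QQuQuQQQuQuQQQuQQQuQuQQQuQ gives term 8.

uQQQuQQQuQuQQQuQQQuQuQQQuQuQQQuQQQuQuQQQuQ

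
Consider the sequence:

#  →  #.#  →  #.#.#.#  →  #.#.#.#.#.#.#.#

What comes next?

#.#.#.#.#.#.#.#.#.#.#.#.#.#.#.#

Each string is two copies of the previous one joined by '.'.
One more doubling of #.#.#.#.#.#.#.# gives the answer.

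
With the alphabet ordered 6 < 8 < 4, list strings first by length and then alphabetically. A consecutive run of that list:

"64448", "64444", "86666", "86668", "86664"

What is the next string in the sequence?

86686

Find the rightmost character of 86664 below 4, bump it to the next letter, and reset everything to its right to 6.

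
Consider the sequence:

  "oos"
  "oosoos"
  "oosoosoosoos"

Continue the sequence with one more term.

Every step duplicates the string.
So the next term is two copies of oosoosoosoos.

oosoosoosoosoosoosoosoos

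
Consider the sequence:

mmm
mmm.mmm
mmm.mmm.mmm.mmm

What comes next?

s(k+1) = s(k)·.·s(k) — each term doubles the last with '.' between the halves.
So the next term is two copies of mmm.mmm.mmm.mmm with '.' between the halves.

mmm.mmm.mmm.mmm.mmm.mmm.mmm.mmm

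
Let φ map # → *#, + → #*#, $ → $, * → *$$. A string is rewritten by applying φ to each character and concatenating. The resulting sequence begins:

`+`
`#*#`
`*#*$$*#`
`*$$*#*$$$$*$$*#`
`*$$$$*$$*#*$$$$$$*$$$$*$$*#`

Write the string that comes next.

*$$$$$$*$$$$*$$*#*$$$$$$$$*$$$$$$*$$$$*$$*#

φ(*$$$$*$$*#*$$$$$$*$$$$*$$*#) expands symbol-by-symbol to *$$ $ $ $ $ *$$ $ $ *$$ *# *$$ $ $ $ $ $ $ *$$ $ $ $ $ *$$ $ $ *$$ *#; joining the 27 pieces gives the next term.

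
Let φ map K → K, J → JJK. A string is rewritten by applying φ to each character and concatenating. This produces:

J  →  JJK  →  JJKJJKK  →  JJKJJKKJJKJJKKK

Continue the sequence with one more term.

Applying the rule to each of the 15 symbols of JJKJJKKJJKJJKKK gives the pieces JJK JJK K JJK JJK K K JJK JJK K JJK JJK K K K, which concatenate to the answer.

JJKJJKKJJKJJKKKJJKJJKKJJKJJKKKK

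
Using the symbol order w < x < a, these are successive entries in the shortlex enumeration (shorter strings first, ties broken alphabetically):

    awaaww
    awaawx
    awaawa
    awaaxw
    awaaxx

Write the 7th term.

awaaaw

Stepping forward 2 times from awaaxx: awaaxx → awaaxa, then the target.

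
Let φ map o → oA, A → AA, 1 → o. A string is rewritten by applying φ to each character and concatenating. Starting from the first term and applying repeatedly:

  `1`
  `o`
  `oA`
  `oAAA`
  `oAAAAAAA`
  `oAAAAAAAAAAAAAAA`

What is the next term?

oAAAAAAAAAAAAAAAAAAAAAAAAAAAAAAA

Applying the rule to each of the 16 symbols of oAAAAAAAAAAAAAAA gives the pieces oA AA AA AA AA AA AA AA AA AA AA AA AA AA AA AA, which concatenate to the answer.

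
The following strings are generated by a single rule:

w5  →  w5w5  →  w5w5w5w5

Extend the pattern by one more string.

Each string is two copies of the previous one concatenated.
One more doubling of w5w5w5w5 gives the answer.

w5w5w5w5w5w5w5w5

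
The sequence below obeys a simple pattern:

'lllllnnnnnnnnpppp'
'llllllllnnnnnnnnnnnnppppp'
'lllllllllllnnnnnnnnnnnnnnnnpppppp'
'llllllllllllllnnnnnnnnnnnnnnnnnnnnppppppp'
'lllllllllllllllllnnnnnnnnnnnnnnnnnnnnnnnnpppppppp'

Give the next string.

Term n consists of 3n-1 l's, followed by 4n n's, followed by n+2 p's, where the shown terms are n = 2, 3, 4, 5, 6.
Setting n = 7 gives 20, 28, 9 characters in each block.

llllllllllllllllllllnnnnnnnnnnnnnnnnnnnnnnnnnnnnppppppppp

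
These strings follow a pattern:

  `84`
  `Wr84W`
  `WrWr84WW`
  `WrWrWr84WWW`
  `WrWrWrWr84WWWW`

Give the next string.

WrWrWrWrWr84WWWWW

s(k+1) = Wr·s(k)·W, so each term gains Wr as a prefix and W as a suffix.
One more step from WrWrWrWr84WWWW gives the answer.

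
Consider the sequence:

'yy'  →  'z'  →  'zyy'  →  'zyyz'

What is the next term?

From term 3 onward, concatenate the last term with the second-to-last: z·yy = zyy, zyy·z = zyyz, …
Continuing: zyyz · zyy gives term 5.

zyyzzyy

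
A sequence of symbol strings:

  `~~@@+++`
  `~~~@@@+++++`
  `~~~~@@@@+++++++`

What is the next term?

The n-th term is n ~'s then n @'s then 2n-1 +'s, where the shown terms are n = 2, 3, 4.
For the next term, n = 5, so the run lengths are 5, 5, 9.

~~~~~@@@@@+++++++++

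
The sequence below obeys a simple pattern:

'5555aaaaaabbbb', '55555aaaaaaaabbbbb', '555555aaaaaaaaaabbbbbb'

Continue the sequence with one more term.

5555555aaaaaaaaaaaabbbbbbb

Reading off run lengths: 5 runs 4, 5, 6; a runs 6, 8, 10; b runs 4, 5, 6 — each is linear in n, where the shown terms are n = 3, 4, 5.
At n = 6 the blocks have lengths 7, 12, 7.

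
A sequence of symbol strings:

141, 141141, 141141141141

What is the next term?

141141141141141141141141

Every step duplicates the string.
So the next term is two copies of 141141141141.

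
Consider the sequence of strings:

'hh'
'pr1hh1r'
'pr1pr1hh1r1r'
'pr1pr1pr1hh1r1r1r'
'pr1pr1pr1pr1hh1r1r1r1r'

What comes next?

Each term wraps the previous one in pr1 on the left and 1r on the right.
One more step from pr1pr1pr1pr1hh1r1r1r1r gives the answer.

pr1pr1pr1pr1pr1hh1r1r1r1r1r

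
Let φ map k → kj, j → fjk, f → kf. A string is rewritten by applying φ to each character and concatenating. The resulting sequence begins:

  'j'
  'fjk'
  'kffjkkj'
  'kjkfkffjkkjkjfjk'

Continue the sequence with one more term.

φ(kjkfkffjkkjkjfjk) expands symbol-by-symbol to kj fjk kj kf kj kf kf fjk kj kj fjk kj fjk kf fjk kj; joining the 16 pieces gives the next term.

kjfjkkjkfkjkfkffjkkjkjfjkkjfjkkffjkkj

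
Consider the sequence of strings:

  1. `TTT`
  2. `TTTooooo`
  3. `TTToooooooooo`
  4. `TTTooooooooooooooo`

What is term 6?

Every step adds ooooo to the end: s(k+1) = s(k)·ooooo.
From TTTooooooooooooooo, 2 further steps: TTTooooooooooooooo → TTToooooooooooooooooooo → (answer).

TTTooooooooooooooooooooooooo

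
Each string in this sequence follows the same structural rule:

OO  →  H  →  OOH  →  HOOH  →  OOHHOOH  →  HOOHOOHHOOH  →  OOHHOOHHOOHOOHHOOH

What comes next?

From term 3 onward, concatenate the second-to-last term with the last: OO·H = OOH, H·OOH = HOOH, …
The next term joins HOOHOOHHOOH and OOHHOOHHOOHOOHHOOH.

HOOHOOHHOOHOOHHOOHHOOHOOHHOOH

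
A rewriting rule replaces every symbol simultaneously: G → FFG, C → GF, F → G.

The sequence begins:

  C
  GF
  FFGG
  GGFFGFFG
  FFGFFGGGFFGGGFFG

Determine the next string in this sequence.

Rewriting the 16 symbols of FFGFFGGGFFGGGFFG one by one yields G G FFG G G FFG FFG FFG G G FFG FFG FFG G G FFG; concatenated:

GGFFGGGFFGFFGFFGGGFFGFFGFFGGGFFG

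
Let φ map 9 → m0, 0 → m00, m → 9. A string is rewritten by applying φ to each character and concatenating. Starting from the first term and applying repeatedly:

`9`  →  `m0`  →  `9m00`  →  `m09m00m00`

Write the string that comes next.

9m00m09m00m009m00m00

Apply φ to m09m00m00 symbol by symbol: m→9, 0→m00, 9→m0, m→9, 0→m00, 0→m00, m→9, 0→m00, 0→m00; joined: 9 m00 m0 9 m00 m00 9 m00 m00.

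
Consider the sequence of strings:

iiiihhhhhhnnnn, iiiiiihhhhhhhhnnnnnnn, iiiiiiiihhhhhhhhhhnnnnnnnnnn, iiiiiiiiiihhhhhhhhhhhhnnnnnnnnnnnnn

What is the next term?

iiiiiiiiiiiihhhhhhhhhhhhhhnnnnnnnnnnnnnnnn

Each string has the form i^{2n} h^{2n+2} n^{3n-2}, where the shown terms are n = 2, 3, 4, 5.
For the next term, n = 6, so the run lengths are 12, 14, 16.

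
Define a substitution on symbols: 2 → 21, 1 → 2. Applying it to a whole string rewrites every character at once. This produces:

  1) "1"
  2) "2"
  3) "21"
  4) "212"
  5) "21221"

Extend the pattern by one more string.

21221212

Rewriting each symbol of 21221: 2→21, 1→2, 2→21, 2→21, 1→2, which concatenates to 21 2 21 21 2.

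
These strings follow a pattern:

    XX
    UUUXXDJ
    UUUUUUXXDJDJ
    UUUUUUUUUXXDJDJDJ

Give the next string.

Every step adds UUU to the front and DJ to the end of the previous string.
So the next term is UUU·UUUUUUUUUXXDJDJDJ·DJ.

UUUUUUUUUUUUXXDJDJDJDJ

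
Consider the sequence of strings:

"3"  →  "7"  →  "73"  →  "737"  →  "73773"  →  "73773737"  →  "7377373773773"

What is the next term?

737737377377373773737

From term 3 onward, concatenate the last term with the second-to-last: 7·3 = 73, 73·7 = 737, …
Continuing: 7377373773773 · 73773737 gives term 8.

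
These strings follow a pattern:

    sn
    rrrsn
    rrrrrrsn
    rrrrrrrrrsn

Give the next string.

The strings grow by a fixed prefix rrr each time.
One more step from rrrrrrrrrsn gives the answer.

rrrrrrrrrrrrsn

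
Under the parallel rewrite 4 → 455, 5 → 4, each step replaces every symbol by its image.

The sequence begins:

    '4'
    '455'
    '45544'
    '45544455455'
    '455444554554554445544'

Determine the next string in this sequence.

Replace each of the 21 characters of 455444554554554445544 in place — 455 4 4 455 455 455 4 4 455 4 4 455 4 4 455 455 455 4 4 455 455 — and concatenate.

4554445545545544455444554445545545544455455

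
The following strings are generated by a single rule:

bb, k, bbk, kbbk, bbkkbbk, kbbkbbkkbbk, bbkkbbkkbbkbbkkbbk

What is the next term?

This is a Fibonacci-style word recurrence s(k) = s(k−2)·s(k−1): e.g. bb·k = bbk.
The next term joins kbbkbbkkbbk and bbkkbbkkbbkbbkkbbk.

kbbkbbkkbbkbbkkbbkkbbkbbkkbbk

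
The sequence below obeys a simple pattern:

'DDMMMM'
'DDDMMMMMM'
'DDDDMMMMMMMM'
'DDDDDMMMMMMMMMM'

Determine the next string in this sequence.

The n-th term is n D's then 2n M's, where the shown terms are n = 2, 3, 4, 5.
Setting n = 6 gives 6, 12 characters in each block.

DDDDDDMMMMMMMMMMMM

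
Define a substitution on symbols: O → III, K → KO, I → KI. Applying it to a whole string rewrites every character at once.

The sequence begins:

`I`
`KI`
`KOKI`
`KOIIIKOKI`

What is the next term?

KOIIIKIKIKIKOIIIKOKI

Apply φ to KOIIIKOKI symbol by symbol: K→KO, O→III, I→KI, I→KI, I→KI, K→KO, O→III, K→KO, I→KI; joined: KO III KI KI KI KO III KO KI.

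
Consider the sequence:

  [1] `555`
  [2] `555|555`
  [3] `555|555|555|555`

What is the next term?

Each string is two copies of the previous one joined by '|'.
Doubling 555|555|555|555 with '|' between the halves:

555|555|555|555|555|555|555|555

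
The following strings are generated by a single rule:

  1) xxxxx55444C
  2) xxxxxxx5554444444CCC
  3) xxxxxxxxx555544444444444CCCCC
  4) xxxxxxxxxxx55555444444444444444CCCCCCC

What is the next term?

xxxxxxxxxxxxx5555554444444444444444444CCCCCCCCC

Reading off run lengths: x runs 5, 7, 9, 11; 5 runs 2, 3, 4, 5; 4 runs 3, 7, 11, 15; C runs 1, 3, 5, 7 — each is linear in n (n = 1, 2, …).
Setting n = 5 gives 13, 6, 19, 9 characters in each block.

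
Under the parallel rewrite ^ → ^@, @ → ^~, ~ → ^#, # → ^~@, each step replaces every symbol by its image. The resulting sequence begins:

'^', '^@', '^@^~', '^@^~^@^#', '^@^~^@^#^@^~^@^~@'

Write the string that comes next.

Replace each of the 17 characters of ^@^~^@^#^@^~^@^~@ in place — ^@ ^~ ^@ ^# ^@ ^~ ^@ ^~@ ^@ ^~ ^@ ^# ^@ ^~ ^@ ^# ^~ — and concatenate.

^@^~^@^#^@^~^@^~@^@^~^@^#^@^~^@^#^~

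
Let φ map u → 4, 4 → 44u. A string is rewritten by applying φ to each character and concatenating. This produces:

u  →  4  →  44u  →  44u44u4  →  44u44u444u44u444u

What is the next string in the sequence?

Applying the rule to each of the 17 symbols of 44u44u444u44u444u gives the pieces 44u 44u 4 44u 44u 4 44u 44u 44u 4 44u 44u 4 44u 44u 44u 4, which concatenate to the answer.

44u44u444u44u444u44u44u444u44u444u44u44u4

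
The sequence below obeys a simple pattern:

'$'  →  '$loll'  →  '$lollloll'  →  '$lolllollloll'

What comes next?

Every step adds loll to the end: s(k+1) = s(k)·loll.
Applying this once more to $lolllollloll:

$lolllolllollloll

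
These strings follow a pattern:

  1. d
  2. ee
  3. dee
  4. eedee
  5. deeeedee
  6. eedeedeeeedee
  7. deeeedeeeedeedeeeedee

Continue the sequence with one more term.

Each term (from the third on) is the two preceding terms concatenated in order: term 3 = d·ee = dee.
Continuing: eedeedeeeedee · deeeedeeeedeedeeeedee gives term 8.

eedeedeeeedeedeeeedeeeedeedeeeedee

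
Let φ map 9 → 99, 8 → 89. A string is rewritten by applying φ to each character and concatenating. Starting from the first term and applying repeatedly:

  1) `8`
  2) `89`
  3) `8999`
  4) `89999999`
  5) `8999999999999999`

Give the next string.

89999999999999999999999999999999

Replace each of the 16 characters of 8999999999999999 in place — 89 99 99 99 99 99 99 99 99 99 99 99 99 99 99 99 — and concatenate.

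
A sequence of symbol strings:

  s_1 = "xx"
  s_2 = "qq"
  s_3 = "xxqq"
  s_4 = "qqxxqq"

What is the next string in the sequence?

Each term (from the third on) is the two preceding terms concatenated in order: term 3 = xx·qq = xxqq.
The next term joins xxqq and qqxxqq.

xxqqqqxxqq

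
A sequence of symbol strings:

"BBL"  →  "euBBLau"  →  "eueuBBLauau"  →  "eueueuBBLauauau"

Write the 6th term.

eueueueueuBBLauauauauau

Every step adds eu to the front and au to the end of the previous string.
From eueueuBBLauauau, 2 further steps: eueueuBBLauauau → eueueueuBBLauauauau → (answer).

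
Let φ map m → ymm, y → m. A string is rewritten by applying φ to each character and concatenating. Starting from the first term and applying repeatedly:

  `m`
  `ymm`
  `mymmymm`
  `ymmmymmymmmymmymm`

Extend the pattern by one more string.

Applying the rule to each of the 17 symbols of ymmmymmymmmymmymm gives the pieces m ymm ymm ymm m ymm ymm m ymm ymm ymm m ymm ymm m ymm ymm, which concatenate to the answer.

mymmymmymmmymmymmmymmymmymmmymmymmmymmymm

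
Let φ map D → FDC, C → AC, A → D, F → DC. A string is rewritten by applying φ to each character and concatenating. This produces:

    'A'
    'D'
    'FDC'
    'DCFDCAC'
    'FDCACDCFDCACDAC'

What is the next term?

Replace each of the 15 characters of FDCACDCFDCACDAC in place — DC FDC AC D AC FDC AC DC FDC AC D AC FDC D AC — and concatenate.

DCFDCACDACFDCACDCFDCACDACFDCDAC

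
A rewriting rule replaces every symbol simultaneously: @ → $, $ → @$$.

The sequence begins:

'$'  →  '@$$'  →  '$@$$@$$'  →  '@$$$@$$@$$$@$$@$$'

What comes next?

Replace each of the 17 characters of @$$$@$$@$$$@$$@$$ in place — $ @$$ @$$ @$$ $ @$$ @$$ $ @$$ @$$ @$$ $ @$$ @$$ $ @$$ @$$ — and concatenate.

$@$$@$$@$$$@$$@$$$@$$@$$@$$$@$$@$$$@$$@$$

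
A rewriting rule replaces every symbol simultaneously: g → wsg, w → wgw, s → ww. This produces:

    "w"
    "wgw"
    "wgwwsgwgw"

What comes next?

Expanding wgwwsgwgw: w→wgw, g→wsg, w→wgw, w→wgw, s→ww, g→wsg, w→wgw, g→wsg, w→wgw. Concatenated: wgw wsg wgw wgw ww wsg wgw wsg wgw.

wgwwsgwgwwgwwwwsgwgwwsgwgw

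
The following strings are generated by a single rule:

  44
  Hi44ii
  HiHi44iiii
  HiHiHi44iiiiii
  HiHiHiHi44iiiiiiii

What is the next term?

HiHiHiHiHi44iiiiiiiiii

s(k+1) = Hi·s(k)·ii, so each term gains Hi as a prefix and ii as a suffix.
One more step from HiHiHiHi44iiiiiiii gives the answer.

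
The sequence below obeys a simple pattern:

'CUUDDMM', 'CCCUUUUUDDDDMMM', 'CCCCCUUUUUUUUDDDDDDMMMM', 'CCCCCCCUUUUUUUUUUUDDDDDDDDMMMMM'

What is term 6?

CCCCCCCCCCCUUUUUUUUUUUUUUUUUDDDDDDDDDDDDMMMMMMM

The n-th term is 2n-1 C's then 3n-1 U's then 2n D's then n+1 M's (n = 1, 2, …).
At n = 6 the blocks have lengths 11, 17, 12, 7.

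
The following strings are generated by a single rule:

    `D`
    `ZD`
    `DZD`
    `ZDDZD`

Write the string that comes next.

DZDZDDZD

This is a Fibonacci-style word recurrence s(k) = s(k−2)·s(k−1): e.g. D·ZD = DZD.
So term 5 is DZD·ZDDZD.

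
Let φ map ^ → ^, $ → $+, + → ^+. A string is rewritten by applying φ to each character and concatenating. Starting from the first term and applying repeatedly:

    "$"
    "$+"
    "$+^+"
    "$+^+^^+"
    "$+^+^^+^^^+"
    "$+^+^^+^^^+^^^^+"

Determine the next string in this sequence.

Replace each of the 16 characters of $+^+^^+^^^+^^^^+ in place — $+ ^+ ^ ^+ ^ ^ ^+ ^ ^ ^ ^+ ^ ^ ^ ^ ^+ — and concatenate.

$+^+^^+^^^+^^^^+^^^^^+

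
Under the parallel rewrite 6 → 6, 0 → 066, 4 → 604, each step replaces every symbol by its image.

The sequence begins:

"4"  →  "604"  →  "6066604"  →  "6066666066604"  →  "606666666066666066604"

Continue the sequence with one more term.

Rewriting the 21 symbols of 606666666066666066604 one by one yields 6 066 6 6 6 6 6 6 6 066 6 6 6 6 6 066 6 6 6 066 604; concatenated:

6066666666606666666066666066604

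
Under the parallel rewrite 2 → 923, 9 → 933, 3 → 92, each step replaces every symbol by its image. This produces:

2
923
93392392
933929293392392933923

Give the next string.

9339292933923933923933929293392392933923933929293392392

Replace each of the 21 characters of 933929293392392933923 in place — 933 92 92 933 923 933 923 933 92 92 933 923 92 933 923 933 92 92 933 923 92 — and concatenate.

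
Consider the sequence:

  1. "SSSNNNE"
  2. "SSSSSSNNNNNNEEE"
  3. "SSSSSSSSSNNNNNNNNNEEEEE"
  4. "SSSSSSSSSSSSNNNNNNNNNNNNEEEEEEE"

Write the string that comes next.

SSSSSSSSSSSSSSSNNNNNNNNNNNNNNNEEEEEEEEE

Term n consists of 3n S's, followed by 3n N's, followed by 2n-1 E's (n = 1, 2, …).
Setting n = 5 gives 15, 15, 9 characters in each block.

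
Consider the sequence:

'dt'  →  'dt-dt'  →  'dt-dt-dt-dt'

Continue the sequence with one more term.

s(k+1) = s(k)·-·s(k) — each term doubles the last with '-' between the halves.
Doubling dt-dt-dt-dt with '-' between the halves:

dt-dt-dt-dt-dt-dt-dt-dt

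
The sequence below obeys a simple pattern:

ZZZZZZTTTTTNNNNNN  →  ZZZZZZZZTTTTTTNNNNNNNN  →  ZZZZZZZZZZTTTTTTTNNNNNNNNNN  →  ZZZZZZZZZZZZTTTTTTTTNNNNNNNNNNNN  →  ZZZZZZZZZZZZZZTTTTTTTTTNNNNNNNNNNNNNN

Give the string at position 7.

ZZZZZZZZZZZZZZZZZZTTTTTTTTTTTNNNNNNNNNNNNNNNNNN

The n-th term is 2n+2 Z's then n+3 T's then 2n+2 N's, where the shown terms are n = 2, 3, 4, 5, 6.
Setting n = 8 gives 18, 11, 18 characters in each block.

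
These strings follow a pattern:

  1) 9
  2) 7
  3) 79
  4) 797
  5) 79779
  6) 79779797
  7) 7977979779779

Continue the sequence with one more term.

Each term (from the third on) is the previous term followed by the one before it: term 3 = 7·9 = 79.
So term 8 is 7977979779779·79779797.

797797977977979779797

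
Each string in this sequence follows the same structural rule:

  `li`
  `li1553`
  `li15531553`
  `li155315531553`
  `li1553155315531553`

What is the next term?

The strings grow by a fixed suffix 1553 each time.
So the next term is li1553155315531553·1553.

li15531553155315531553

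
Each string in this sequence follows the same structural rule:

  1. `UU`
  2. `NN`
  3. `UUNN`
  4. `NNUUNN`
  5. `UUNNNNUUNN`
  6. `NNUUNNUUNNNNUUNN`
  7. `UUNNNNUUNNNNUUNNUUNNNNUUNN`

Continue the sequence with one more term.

NNUUNNUUNNNNUUNNUUNNNNUUNNNNUUNNUUNNNNUUNN

This is a Fibonacci-style word recurrence s(k) = s(k−2)·s(k−1): e.g. UU·NN = UUNN.
Continuing: NNUUNNUUNNNNUUNN · UUNNNNUUNNNNUUNNUUNNNNUUNN gives term 8.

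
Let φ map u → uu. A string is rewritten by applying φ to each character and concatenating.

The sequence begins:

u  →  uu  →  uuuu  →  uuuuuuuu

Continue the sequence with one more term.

uuuuuuuuuuuuuuuu

Apply φ to uuuuuuuu symbol by symbol: u→uu, u→uu, u→uu, u→uu, u→uu, u→uu, u→uu, u→uu; joined: uu uu uu uu uu uu uu uu.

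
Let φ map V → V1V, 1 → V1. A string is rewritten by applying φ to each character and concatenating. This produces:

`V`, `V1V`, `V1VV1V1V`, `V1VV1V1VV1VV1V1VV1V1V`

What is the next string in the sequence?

Replace each of the 21 characters of V1VV1V1VV1VV1V1VV1V1V in place — V1V V1 V1V V1V V1 V1V V1 V1V V1V V1 V1V V1V V1 V1V V1 V1V V1V V1 V1V V1 V1V — and concatenate.

V1VV1V1VV1VV1V1VV1V1VV1VV1V1VV1VV1V1VV1V1VV1VV1V1VV1V1V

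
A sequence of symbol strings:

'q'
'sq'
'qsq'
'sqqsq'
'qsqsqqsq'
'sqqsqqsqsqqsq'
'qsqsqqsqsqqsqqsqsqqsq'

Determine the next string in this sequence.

From term 3 onward, concatenate the second-to-last term with the last: q·sq = qsq, sq·qsq = sqqsq, …
So term 8 is sqqsqqsqsqqsq·qsqsqqsqsqqsqqsqsqqsq.

sqqsqqsqsqqsqqsqsqqsqsqqsqqsqsqqsq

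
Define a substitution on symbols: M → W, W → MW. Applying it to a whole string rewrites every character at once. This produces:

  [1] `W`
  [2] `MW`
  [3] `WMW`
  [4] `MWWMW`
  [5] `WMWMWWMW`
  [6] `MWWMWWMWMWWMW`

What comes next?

WMWMWWMWMWWMWWMWMWWMW

Replace each of the 13 characters of MWWMWWMWMWWMW in place — W MW MW W MW MW W MW W MW MW W MW — and concatenate.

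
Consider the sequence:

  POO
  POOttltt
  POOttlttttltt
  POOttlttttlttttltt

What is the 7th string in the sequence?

POOttlttttlttttlttttlttttlttttltt

The strings grow by a fixed suffix ttltt each time.
From POOttlttttlttttltt, 3 further steps: POOttlttttlttttltt → POOttlttttlttttlttttltt → POOttlttttlttttlttttlttttltt → (answer).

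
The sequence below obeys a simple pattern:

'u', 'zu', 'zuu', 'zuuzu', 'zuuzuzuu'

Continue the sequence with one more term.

zuuzuzuuzuuzu

Each term (from the third on) is the previous term followed by the one before it: term 3 = zu·u = zuu.
Continuing: zuuzuzuu · zuuzu gives term 6.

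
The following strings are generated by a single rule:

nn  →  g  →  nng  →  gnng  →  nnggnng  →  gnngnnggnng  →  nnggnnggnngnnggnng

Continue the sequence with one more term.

This is a Fibonacci-style word recurrence s(k) = s(k−2)·s(k−1): e.g. nn·g = nng.
Continuing: gnngnnggnng · nnggnnggnngnnggnng gives term 8.

gnngnnggnngnnggnnggnngnnggnng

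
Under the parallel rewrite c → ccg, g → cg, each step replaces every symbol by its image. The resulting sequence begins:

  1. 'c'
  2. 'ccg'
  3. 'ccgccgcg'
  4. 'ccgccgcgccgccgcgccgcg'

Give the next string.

Rewriting the 21 symbols of ccgccgcgccgccgcgccgcg one by one yields ccg ccg cg ccg ccg cg ccg cg ccg ccg cg ccg ccg cg ccg cg ccg ccg cg ccg cg; concatenated:

ccgccgcgccgccgcgccgcgccgccgcgccgccgcgccgcgccgccgcgccgcg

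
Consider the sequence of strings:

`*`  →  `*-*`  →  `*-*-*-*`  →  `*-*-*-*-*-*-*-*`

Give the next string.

Each string is two copies of the previous one joined by '-'.
One more doubling of *-*-*-*-*-*-*-* gives the answer.

*-*-*-*-*-*-*-*-*-*-*-*-*-*-*-*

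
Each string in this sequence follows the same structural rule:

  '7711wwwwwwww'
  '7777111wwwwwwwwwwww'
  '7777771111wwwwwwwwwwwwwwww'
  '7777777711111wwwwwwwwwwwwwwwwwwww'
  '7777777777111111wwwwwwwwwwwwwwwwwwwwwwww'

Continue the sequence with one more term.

7777777777771111111wwwwwwwwwwwwwwwwwwwwwwwwwwww

Each string has the form 7^{2n-2} 1^{n} w^{4n}, where the shown terms are n = 2, 3, 4, 5, 6.
At n = 7 the blocks have lengths 12, 7, 28.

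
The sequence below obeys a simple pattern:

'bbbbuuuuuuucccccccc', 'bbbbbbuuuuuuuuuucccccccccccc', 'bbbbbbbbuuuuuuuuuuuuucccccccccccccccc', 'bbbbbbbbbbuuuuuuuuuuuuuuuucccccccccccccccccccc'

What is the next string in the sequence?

The n-th term is 2n b's then 3n+1 u's then 4n c's, where the shown terms are n = 2, 3, 4, 5.
At n = 6 the blocks have lengths 12, 19, 24.

bbbbbbbbbbbbuuuuuuuuuuuuuuuuuuucccccccccccccccccccccccc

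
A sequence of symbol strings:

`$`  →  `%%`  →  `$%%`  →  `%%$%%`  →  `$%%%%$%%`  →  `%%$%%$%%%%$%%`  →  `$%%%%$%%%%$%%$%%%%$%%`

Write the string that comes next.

From term 3 onward, concatenate the second-to-last term with the last: $·%% = $%%, %%·$%% = %%$%%, …
The next term joins %%$%%$%%%%$%% and $%%%%$%%%%$%%$%%%%$%%.

%%$%%$%%%%$%%$%%%%$%%%%$%%$%%%%$%%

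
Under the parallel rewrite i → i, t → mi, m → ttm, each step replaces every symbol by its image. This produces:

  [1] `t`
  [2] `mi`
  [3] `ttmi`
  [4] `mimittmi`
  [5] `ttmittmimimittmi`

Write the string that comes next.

mimittmimimittmittmittmimimittmi

Applying the rule to each of the 16 symbols of ttmittmimimittmi gives the pieces mi mi ttm i mi mi ttm i ttm i ttm i mi mi ttm i, which concatenate to the answer.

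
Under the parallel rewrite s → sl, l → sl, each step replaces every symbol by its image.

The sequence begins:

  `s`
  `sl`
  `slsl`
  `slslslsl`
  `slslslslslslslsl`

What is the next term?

slslslslslslslslslslslslslslslsl

φ(slslslslslslslsl) expands symbol-by-symbol to sl sl sl sl sl sl sl sl sl sl sl sl sl sl sl sl; joining the 16 pieces gives the next term.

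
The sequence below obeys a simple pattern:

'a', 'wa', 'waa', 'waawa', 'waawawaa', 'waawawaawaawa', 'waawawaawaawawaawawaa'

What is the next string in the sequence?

waawawaawaawawaawawaawaawawaawaawa

From term 3 onward, concatenate the last term with the second-to-last: wa·a = waa, waa·wa = waawa, …
Continuing: waawawaawaawawaawawaa · waawawaawaawa gives term 8.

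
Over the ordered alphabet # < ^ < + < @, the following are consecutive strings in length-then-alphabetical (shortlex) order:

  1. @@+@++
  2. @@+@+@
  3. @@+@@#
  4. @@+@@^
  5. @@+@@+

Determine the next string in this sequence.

@@+@@@

Find the rightmost character of @@+@@+ below @, bump it to the next letter, and reset everything to its right to #.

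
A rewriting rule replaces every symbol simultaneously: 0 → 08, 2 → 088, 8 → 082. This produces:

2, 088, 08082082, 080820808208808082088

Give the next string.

φ(080820808208808082088) expands symbol-by-symbol to 08 082 08 082 088 08 082 08 082 088 08 082 082 08 082 08 082 088 08 082 082; joining the 21 pieces gives the next term.

0808208082088080820808208808082082080820808208808082082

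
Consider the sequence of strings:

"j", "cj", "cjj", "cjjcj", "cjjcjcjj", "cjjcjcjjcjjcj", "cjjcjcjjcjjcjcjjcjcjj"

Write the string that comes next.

This is a Fibonacci-style word recurrence s(k) = s(k−1)·s(k−2): e.g. cj·j = cjj.
The next term joins cjjcjcjjcjjcjcjjcjcjj and cjjcjcjjcjjcj.

cjjcjcjjcjjcjcjjcjcjjcjjcjcjjcjjcj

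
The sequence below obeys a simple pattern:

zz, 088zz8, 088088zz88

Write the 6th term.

088088088088088zz88888

Every step adds 088 to the front and 8 to the end of the previous string.
From 088088zz88, 3 further steps: 088088zz88 → 088088088zz888 → 088088088088zz8888 → (answer).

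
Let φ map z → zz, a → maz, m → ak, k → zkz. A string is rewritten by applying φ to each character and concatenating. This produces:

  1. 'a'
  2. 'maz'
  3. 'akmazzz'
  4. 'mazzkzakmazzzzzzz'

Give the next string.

akmazzzzzzkzzzmazzkzakmazzzzzzzzzzzzzzz

φ(mazzkzakmazzzzzzz) expands symbol-by-symbol to ak maz zz zz zkz zz maz zkz ak maz zz zz zz zz zz zz zz; joining the 17 pieces gives the next term.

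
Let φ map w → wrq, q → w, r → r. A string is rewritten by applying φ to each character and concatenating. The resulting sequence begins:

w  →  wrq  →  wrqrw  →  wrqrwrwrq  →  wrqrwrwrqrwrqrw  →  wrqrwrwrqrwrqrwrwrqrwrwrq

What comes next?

Rewriting the 25 symbols of wrqrwrwrqrwrqrwrwrqrwrwrq one by one yields wrq r w r wrq r wrq r w r wrq r w r wrq r wrq r w r wrq r wrq r w; concatenated:

wrqrwrwrqrwrqrwrwrqrwrwrqrwrqrwrwrqrwrqrw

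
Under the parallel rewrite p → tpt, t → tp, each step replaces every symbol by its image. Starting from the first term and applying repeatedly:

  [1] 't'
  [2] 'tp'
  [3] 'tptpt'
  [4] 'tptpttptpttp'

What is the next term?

Apply φ to tptpttptpttp symbol by symbol: t→tp, p→tpt, t→tp, p→tpt, t→tp, t→tp, p→tpt, t→tp, p→tpt, t→tp, t→tp, p→tpt; joined: tp tpt tp tpt tp tp tpt tp tpt tp tp tpt.

tptpttptpttptptpttptpttptptpt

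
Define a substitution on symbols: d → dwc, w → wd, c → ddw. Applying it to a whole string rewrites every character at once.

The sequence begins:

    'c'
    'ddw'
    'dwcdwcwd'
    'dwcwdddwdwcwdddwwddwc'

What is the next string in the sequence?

Applying the rule to each of the 21 symbols of dwcwdddwdwcwdddwwddwc gives the pieces dwc wd ddw wd dwc dwc dwc wd dwc wd ddw wd dwc dwc dwc wd wd dwc dwc wd ddw, which concatenate to the answer.

dwcwdddwwddwcdwcdwcwddwcwdddwwddwcdwcdwcwdwddwcdwcwdddw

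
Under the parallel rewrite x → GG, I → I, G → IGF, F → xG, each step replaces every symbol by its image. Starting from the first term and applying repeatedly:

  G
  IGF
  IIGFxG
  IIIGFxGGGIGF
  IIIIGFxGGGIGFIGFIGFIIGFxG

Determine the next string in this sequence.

Rewriting the 25 symbols of IIIIGFxGGGIGFIGFIGFIIGFxG one by one yields I I I I IGF xG GG IGF IGF IGF I IGF xG I IGF xG I IGF xG I I IGF xG GG IGF; concatenated:

IIIIIGFxGGGIGFIGFIGFIIGFxGIIGFxGIIGFxGIIIGFxGGGIGF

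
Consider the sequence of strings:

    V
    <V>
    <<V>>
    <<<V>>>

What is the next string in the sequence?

Each term wraps the previous one in < on the left and > on the right.
So the next term is <·<<<V>>>·>.

<<<<V>>>>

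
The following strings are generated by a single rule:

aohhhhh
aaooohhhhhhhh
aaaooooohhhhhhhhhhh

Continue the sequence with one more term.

aaaaooooooohhhhhhhhhhhhhh

Term n consists of n a's, followed by 2n-1 o's, followed by 3n+2 h's (n = 1, 2, …).
At n = 4 the blocks have lengths 4, 7, 14.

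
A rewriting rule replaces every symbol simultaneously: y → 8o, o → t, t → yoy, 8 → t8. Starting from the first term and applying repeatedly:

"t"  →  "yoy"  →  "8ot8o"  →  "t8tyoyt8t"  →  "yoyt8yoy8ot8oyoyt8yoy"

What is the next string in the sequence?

8ot8oyoyt88ot8ot8tyoyt8t8ot8oyoyt88ot8o

Replace each of the 21 characters of yoyt8yoy8ot8oyoyt8yoy in place — 8o t 8o yoy t8 8o t 8o t8 t yoy t8 t 8o t 8o yoy t8 8o t 8o — and concatenate.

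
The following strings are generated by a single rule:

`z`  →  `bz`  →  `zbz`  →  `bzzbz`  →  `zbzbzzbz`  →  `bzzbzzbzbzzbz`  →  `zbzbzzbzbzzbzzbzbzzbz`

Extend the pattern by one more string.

This is a Fibonacci-style word recurrence s(k) = s(k−2)·s(k−1): e.g. z·bz = zbz.
So term 8 is bzzbzzbzbzzbz·zbzbzzbzbzzbzzbzbzzbz.

bzzbzzbzbzzbzzbzbzzbzbzzbzzbzbzzbz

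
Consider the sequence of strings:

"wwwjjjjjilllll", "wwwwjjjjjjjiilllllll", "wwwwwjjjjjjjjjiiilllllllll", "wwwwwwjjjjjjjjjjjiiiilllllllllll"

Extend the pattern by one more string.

wwwwwwwjjjjjjjjjjjjjiiiiilllllllllllll

Term n consists of n+1 w's, followed by 2n+1 j's, followed by n-1 i's, followed by 2n+1 l's, where the shown terms are n = 2, 3, 4, 5.
Setting n = 6 gives 7, 13, 5, 13 characters in each block.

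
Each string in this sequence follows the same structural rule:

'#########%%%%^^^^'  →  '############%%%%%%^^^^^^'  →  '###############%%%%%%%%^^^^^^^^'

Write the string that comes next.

##################%%%%%%%%%%^^^^^^^^^^

The n-th term is 3n+3 #'s then 2n %'s then 2n ^'s, where the shown terms are n = 2, 3, 4.
Setting n = 5 gives 18, 10, 10 characters in each block.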